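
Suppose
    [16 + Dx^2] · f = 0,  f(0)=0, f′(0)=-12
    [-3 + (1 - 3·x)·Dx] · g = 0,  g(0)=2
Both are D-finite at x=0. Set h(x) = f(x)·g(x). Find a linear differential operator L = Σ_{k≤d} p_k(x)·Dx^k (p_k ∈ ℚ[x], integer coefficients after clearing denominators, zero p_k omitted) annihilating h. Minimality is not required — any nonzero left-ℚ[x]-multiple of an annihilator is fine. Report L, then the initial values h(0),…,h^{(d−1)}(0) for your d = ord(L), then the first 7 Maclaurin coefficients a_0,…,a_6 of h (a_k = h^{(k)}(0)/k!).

f: a_k = 0, -12, 0, 32, 0, -128/5, 0, …
g: a_k = 2, 6, 18, 54, 162, 486, 1458, …
Sym-product of L_f,L_g gives L₀ (≤ ord 2).
L = (-16 + 48·x) + 6·Dx + (-1 + 3·x)·Dx^2  (order 2).
h: a_k = 0, -24, -72, -152, -456, -7096/5, -21288/5, …
ICs: h(0) = 0, h′(0) = -24.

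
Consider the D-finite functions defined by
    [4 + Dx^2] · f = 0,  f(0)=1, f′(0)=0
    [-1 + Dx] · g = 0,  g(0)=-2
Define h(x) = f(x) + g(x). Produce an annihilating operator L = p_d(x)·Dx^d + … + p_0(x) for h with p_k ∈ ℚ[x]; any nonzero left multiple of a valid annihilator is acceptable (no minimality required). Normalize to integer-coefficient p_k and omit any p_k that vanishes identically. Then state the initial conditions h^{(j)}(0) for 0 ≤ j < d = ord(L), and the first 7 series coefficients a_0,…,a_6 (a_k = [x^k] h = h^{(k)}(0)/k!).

L = -4 + 4·Dx - Dx^2 + Dx^3  (order 3).
h: a_k = -1, -2, -3, -1/3, 7/12, -1/60, -11/120, …
ICs: h(0) = -1, h′(0) = -2, h′′(0) = -6.

f: a_k = 1, 0, -2, 0, 2/3, 0, -4/45, …
g: a_k = -2, -2, -1, -1/3, -1/12, -1/60, -1/360, …
Weyl lclm of L_f,L_g ⇒ L₀ (ord ≤ 3).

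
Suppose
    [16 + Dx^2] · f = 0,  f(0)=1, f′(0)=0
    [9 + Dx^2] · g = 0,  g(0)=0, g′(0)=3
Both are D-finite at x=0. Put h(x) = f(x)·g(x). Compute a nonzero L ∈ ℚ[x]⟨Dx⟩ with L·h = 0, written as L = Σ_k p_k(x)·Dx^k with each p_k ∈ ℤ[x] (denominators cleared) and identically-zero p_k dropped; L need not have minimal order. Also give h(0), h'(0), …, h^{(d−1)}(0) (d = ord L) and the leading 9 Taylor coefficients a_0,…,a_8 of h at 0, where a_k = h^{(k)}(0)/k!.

L = 49 + 50·Dx^2 + Dx^4  (order 4).
h: a_k = 0, 3, 0, -57/2, 0, 2801/40, 0, -137257/1680, 0, …
ICs: h(0) = 0, h′(0) = 3, h′′(0) = 0, h′′′(0) = -171.

f: a_k = 1, 0, -8, 0, 32/3, 0, -256/45, 0, 512/315, …
g: a_k = 0, 3, 0, -9/2, 0, 81/40, 0, -243/560, 0, …
Product ⇒ symmetric product L₀, ord ≤ 4.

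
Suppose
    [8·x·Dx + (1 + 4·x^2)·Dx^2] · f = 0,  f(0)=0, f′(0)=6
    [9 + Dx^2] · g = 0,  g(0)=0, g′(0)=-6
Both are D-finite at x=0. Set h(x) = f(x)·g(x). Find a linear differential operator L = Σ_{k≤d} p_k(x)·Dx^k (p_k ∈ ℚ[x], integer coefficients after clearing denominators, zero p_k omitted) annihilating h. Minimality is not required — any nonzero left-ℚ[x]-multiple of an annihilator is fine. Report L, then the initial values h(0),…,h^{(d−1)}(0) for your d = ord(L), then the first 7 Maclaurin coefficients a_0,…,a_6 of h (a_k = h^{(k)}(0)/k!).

L = (2925 + 31536·x^2 + 95904·x^4 + 186624·x^6 + 186624·x^8) + (2448·x + 20160·x^3 + 62208·x^5 + 82944·x^7)·Dx + (442 + 5088·x^2 + 19008·x^4 + 41472·x^6 + 41472·x^8)·Dx^2 + (272·x + 2240·x^3 + 6912·x^5 + 9216·x^7)·Dx^3 + (13 + 176·x^2 + 928·x^4 + 2304·x^6 + 2304·x^8)·Dx^4  (order 4).
h: a_k = 0, 0, -36, 0, 102, 0, -423/2, …
ICs: h(0) = 0, h′(0) = 0, h′′(0) = -72, h′′′(0) = 0.

f: a_k = 0, 6, 0, -8, 0, 96/5, 0, …
g: a_k = 0, -6, 0, 9, 0, -81/20, 0, …
Sym-product of L_f,L_g gives L₀ (≤ ord 4).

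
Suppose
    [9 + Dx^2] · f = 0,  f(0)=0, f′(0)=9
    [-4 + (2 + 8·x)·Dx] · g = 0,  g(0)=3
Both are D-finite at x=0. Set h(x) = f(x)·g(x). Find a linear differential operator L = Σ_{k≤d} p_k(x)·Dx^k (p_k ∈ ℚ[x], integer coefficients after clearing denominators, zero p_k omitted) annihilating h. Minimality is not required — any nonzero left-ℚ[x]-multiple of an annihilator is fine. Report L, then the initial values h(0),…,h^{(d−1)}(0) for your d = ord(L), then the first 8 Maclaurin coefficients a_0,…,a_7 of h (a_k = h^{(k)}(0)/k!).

f: a_k = 0, 9, 0, -27/2, 0, 243/40, 0, -729/560, …
g: a_k = 3, 6, -6, 12, -30, 84, -252, 792, …
Sym-product of L_f,L_g gives L₀ (≤ ord 2).
L = (21 + 72·x + 144·x^2) + (-4 - 16·x)·Dx + (1 + 8·x + 16·x^2)·Dx^2  (order 2).
h: a_k = 0, 27, 54, -189/2, 27, -6831/40, 12609/20, -1065879/560, …
ICs: h(0) = 0, h′(0) = 27.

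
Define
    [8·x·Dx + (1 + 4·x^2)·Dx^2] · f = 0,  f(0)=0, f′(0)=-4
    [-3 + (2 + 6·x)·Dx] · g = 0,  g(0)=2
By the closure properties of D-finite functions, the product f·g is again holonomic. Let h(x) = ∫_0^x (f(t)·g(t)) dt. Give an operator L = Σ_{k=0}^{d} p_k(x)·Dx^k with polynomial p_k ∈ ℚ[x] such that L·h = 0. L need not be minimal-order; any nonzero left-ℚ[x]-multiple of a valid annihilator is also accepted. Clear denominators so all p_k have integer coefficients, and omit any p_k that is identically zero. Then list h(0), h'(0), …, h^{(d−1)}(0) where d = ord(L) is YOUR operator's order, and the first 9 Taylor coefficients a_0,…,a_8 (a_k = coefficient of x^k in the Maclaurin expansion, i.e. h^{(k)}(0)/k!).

L = (27 - 48·x - 36·x^2)·Dx + (-12 - 4·x + 144·x^2 + 144·x^3)·Dx^2 + (4 + 24·x + 52·x^2 + 96·x^3 + 144·x^4)·Dx^3  (order 3).
h: a_k = 0, 0, -4, -4, 59/12, 1/2, -983/480, -11769/1120, 841319/35840, …
ICs: h(0) = 0, h′(0) = 0, h′′(0) = -8.

f: a_k = 0, -4, 0, 16/3, 0, -64/5, 0, 256/7, 0, …
g: a_k = 2, 3, -9/4, 27/8, -405/64, 1701/128, -15309/512, 72171/1024, -2814669/16384, …
f·g: L₀ = L_f ⊗_s L_g, ord ≤ 2·1.
Integrate: L := L₀·Dx.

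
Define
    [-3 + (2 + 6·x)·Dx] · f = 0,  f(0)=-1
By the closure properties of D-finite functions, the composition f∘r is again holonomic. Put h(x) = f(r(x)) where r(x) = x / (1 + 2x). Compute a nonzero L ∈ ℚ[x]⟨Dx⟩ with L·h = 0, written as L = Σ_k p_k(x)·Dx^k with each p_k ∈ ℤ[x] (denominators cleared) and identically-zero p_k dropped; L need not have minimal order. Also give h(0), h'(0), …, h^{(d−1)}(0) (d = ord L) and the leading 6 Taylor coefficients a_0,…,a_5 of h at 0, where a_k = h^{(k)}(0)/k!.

L = -3 + (2 + 14·x + 20·x^2)·Dx  (order 1).
h: a_k = -1, -3/2, 33/8, -195/16, 4965/128, -33909/256, …
ICs: h(0) = -1.

f: a_k = -1, -3/2, 9/8, -27/16, 405/128, -1701/256, …
h₀=f(r): pull back L_f along r ⇒ L₀.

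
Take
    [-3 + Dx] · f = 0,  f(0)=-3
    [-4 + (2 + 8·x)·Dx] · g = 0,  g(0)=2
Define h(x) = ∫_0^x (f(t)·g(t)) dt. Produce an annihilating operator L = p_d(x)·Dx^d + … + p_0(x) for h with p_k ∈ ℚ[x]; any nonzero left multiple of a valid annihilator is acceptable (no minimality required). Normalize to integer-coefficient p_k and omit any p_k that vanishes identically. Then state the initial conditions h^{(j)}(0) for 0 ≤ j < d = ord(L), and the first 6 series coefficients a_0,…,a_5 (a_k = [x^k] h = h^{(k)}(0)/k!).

f: a_k = -3, -9, -27/2, -27/2, -81/8, -243/40, …
g: a_k = 2, 4, -4, 8, -20, 56, …
L₀ := L_f ⊗_s L_g (sym. prod.), ord ≤ 1.
Integrate: L := L₀·Dx.
L = (-5 - 12·x)·Dx + (1 + 4·x)·Dx^2  (order 2).
h: a_k = 0, -6, -15, -17, -69/4, -129/20, …
ICs: h(0) = 0, h′(0) = -6.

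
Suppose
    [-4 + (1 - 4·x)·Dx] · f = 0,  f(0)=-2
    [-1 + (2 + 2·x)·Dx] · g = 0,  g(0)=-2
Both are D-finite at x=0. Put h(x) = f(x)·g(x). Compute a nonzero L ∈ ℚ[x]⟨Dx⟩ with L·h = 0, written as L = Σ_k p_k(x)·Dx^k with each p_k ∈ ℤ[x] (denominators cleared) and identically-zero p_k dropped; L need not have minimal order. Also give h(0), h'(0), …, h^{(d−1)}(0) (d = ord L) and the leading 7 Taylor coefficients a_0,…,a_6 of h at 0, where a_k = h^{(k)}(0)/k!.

L = (9 + 4·x) + (-2 + 6·x + 8·x^2)·Dx  (order 1).
h: a_k = 4, 18, 143/2, 1145/4, 36635/32, 293087/64, 4689371/256, …
ICs: h(0) = 4.

f: a_k = -2, -8, -32, -128, -512, -2048, -8192, …
g: a_k = -2, -1, 1/4, -1/8, 5/64, -7/128, 21/512, …
L₀ := L_f ⊗_s L_g (sym. prod.), ord ≤ 1.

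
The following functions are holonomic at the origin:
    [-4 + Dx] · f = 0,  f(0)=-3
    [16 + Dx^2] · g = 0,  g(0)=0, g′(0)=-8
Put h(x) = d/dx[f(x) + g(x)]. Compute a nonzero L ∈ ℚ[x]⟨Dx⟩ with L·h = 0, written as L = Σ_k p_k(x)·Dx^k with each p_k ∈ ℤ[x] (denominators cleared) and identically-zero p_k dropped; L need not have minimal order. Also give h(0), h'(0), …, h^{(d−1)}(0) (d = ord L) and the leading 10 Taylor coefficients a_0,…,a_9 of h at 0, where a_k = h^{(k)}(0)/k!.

L = 64 - 16·Dx + 4·Dx^2 - Dx^3  (order 3).
h: a_k = -20, -48, -32, -128, -640/3, -512/5, -1024/45, -4096/105, -2048/63, -8192/945, …
ICs: h(0) = -20, h′(0) = -48, h′′(0) = -64.

f: a_k = -3, -12, -24, -32, -32, -128/5, -256/15, -1024/105, -512/105, -2048/945, …
g: a_k = 0, -8, 0, 64/3, 0, -256/15, 0, 2048/315, 0, -4096/2835, …
f+g: L₀ = lclm(L_f,L_g), ord ≤ 1+2.
Derive L from L₀ (diff closure).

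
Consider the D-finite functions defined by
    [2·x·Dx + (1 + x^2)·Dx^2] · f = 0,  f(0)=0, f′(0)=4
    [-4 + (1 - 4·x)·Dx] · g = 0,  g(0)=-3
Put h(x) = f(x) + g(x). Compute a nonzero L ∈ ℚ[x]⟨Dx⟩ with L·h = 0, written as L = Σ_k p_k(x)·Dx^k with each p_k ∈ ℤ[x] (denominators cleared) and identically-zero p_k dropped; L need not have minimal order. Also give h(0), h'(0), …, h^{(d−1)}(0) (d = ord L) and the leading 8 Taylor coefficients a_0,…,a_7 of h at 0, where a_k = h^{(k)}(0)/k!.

L = (8 - 128·x - 24·x^2)·Dx + (-49 + 8·x - 109·x^2 - 24·x^3)·Dx^2 + (4 - 15·x - 15·x^3 - 4·x^4)·Dx^3  (order 3).
h: a_k = -3, -8, -48, -580/3, -768, -15356/5, -12288, -344068/7, …
ICs: h(0) = -3, h′(0) = -8, h′′(0) = -96.

f: a_k = 0, 4, 0, -4/3, 0, 4/5, 0, -4/7, …
g: a_k = -3, -12, -48, -192, -768, -3072, -12288, -49152, …
f+g: L₀ = lclm(L_f,L_g), ord ≤ 2+1.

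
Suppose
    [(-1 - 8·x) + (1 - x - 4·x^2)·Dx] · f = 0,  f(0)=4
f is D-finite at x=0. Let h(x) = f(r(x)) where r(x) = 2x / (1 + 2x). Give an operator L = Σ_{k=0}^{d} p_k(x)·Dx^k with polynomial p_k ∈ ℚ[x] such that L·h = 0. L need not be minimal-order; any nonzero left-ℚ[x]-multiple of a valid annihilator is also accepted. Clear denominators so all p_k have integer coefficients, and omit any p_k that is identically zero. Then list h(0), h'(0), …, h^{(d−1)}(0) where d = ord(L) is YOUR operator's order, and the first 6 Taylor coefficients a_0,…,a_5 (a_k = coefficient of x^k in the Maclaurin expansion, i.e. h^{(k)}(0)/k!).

f: a_k = 4, 4, 20, 36, 116, 260, …
h₀=f(r): pull back L_f along r ⇒ L₀.
L = (2 + 36·x) + (-1 - 4·x + 12·x^2 + 32·x^3)·Dx  (order 1).
h: a_k = 4, 8, 64, 0, 1024, -2048, …
ICs: h(0) = 4.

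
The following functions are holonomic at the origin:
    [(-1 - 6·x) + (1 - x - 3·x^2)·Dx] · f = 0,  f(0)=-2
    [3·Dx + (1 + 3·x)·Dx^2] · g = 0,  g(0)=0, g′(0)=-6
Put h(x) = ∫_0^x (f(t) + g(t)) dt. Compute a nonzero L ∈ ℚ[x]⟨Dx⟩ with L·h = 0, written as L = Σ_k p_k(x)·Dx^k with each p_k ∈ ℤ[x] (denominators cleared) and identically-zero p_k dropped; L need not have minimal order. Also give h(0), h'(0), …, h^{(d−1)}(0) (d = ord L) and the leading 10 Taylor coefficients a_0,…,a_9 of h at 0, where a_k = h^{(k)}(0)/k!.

f: a_k = -2, -2, -8, -14, -38, -80, -194, -434, -1016, -2318, …
g: a_k = 0, -6, 9, -18, 81/2, -486/5, 243, -4374/7, 6561/4, -4374, …
h₀=f+g: left-lcm gives L₀, ord ≤ 3.
h=∫₀ˣh₀: take L = L₀·Dx.
L = (270 + 1422·x + 3780·x^2 + 2916·x^3 + 2916·x^4)·Dx^2 + (24 + 468·x + 2736·x^2 + 5616·x^3 + 5994·x^4 + 4860·x^5)·Dx^3 + (-11 - 79·x - 129·x^2 + 171·x^3 + 783·x^4 + 1377·x^5 + 972·x^6)·Dx^4  (order 4).
h: a_k = 0, -2, -4, 1/3, -8, 1/2, -443/15, 7, -1853/14, 2497/36, …
ICs: h(0) = 0, h′(0) = -2, h′′(0) = -8, h′′′(0) = 2.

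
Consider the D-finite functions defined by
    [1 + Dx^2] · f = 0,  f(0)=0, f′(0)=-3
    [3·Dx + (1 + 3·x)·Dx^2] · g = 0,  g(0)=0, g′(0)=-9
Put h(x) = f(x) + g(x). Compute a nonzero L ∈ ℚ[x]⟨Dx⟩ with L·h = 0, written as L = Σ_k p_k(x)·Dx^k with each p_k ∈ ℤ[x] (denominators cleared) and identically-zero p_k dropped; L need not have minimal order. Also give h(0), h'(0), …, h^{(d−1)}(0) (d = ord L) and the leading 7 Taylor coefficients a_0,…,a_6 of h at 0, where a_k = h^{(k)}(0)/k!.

f: a_k = 0, -3, 0, 1/2, 0, -1/40, 0, …
g: a_k = 0, -9, 27/2, -27, 243/4, -729/5, 729/2, …
h₀=f+g: left-lcm gives L₀, ord ≤ 4.
L = (165 + 18·x + 27·x^2)·Dx + (19 + 63·x + 27·x^2 + 27·x^3)·Dx^2 + (165 + 18·x + 27·x^2)·Dx^3 + (19 + 63·x + 27·x^2 + 27·x^3)·Dx^4  (order 4).
h: a_k = 0, -12, 27/2, -53/2, 243/4, -5833/40, 729/2, …
ICs: h(0) = 0, h′(0) = -12, h′′(0) = 27, h′′′(0) = -159.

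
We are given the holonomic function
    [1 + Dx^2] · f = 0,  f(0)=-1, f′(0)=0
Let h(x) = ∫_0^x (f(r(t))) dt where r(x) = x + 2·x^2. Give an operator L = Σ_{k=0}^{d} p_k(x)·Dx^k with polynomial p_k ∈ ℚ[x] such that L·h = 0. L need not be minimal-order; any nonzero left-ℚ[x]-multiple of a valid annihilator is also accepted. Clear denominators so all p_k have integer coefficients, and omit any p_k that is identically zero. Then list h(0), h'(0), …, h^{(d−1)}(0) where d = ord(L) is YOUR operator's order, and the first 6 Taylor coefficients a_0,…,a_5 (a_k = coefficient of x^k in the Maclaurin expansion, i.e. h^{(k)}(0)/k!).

f: a_k = -1, 0, 1/2, 0, -1/24, 0, …
f∘r: x↦r, Dx↦Dx/r' in L_f ⇒ L₀.
Integrate: L := L₀·Dx.
L = (1 + 12·x + 48·x^2 + 64·x^3)·Dx - 4·Dx^2 + (1 + 4·x)·Dx^3  (order 3).
h: a_k = 0, -1, 0, 1/6, 1/2, 47/120, …
ICs: h(0) = 0, h′(0) = -1, h′′(0) = 0.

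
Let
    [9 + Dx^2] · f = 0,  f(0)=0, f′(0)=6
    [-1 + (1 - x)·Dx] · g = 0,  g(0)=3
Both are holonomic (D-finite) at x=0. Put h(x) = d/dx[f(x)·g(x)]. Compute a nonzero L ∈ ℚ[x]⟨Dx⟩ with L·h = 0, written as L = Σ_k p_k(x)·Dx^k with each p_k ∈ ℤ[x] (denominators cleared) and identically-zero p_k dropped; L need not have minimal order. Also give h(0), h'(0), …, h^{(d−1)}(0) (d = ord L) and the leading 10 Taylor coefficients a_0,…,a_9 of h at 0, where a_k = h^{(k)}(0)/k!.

L = (7 - 18·x + 9·x^2) + (-2 + 2·x)·Dx + (1 - 2·x + x^2)·Dx^2  (order 2).
h: a_k = 18, 36, -27, -36, 63/4, 189/10, 153/40, 153/35, 2511/320, 279/32, …
ICs: h(0) = 18, h′(0) = 36.

f: a_k = 0, 6, 0, -9, 0, 81/20, 0, -243/280, 0, 243/2240, …
g: a_k = 3, 3, 3, 3, 3, 3, 3, 3, 3, 3, …
f·g: L₀ = L_f ⊗_s L_g, ord ≤ 2·1.
Derive L from L₀ (diff closure).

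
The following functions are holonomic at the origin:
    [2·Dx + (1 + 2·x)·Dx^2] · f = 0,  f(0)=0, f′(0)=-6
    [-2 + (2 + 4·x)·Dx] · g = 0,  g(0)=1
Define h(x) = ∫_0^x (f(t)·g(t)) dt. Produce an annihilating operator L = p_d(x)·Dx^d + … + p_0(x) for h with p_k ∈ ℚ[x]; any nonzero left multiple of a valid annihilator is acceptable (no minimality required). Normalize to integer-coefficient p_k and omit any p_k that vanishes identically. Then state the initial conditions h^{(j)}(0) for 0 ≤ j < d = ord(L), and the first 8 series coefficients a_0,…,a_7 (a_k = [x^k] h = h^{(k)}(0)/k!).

L = Dx + (1 + 4·x + 4·x^2)·Dx^3  (order 3).
h: a_k = 0, 0, -3, 0, 1/4, -2/5, 71/120, -31/35, …
ICs: h(0) = 0, h′(0) = 0, h′′(0) = -6.

f: a_k = 0, -6, 6, -8, 12, -96/5, 32, -384/7, …
g: a_k = 1, 1, -1/2, 1/2, -5/8, 7/8, -21/16, 33/16, …
h₀=f·g: eliminate ⇒ L₀, order ≤ 2·1.
Integrate: L := L₀·Dx.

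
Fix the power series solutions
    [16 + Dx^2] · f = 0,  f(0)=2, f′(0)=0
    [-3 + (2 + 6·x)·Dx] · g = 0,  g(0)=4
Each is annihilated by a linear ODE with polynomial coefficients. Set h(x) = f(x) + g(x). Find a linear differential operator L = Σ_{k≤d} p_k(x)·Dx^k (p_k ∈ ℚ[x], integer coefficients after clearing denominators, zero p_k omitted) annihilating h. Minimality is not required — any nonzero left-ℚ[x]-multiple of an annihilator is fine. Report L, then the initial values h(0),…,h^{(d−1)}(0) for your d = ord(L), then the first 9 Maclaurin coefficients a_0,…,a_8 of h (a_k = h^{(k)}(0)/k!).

f: a_k = 2, 0, -16, 0, 64/3, 0, -512/45, 0, 1024/315, …
g: a_k = 4, 6, -9/2, 27/4, -405/32, 1701/64, -15309/256, 72171/512, -2814669/8192, …
L₀ := lclm(L_f,L_g); ord L₀ ≤ 2+1.
L = (-4368 - 18432·x - 27648·x^2) + (1760 + 17568·x + 55296·x^2 + 55296·x^3)·Dx + (-273 - 1152·x - 1728·x^2)·Dx^2 + (110 + 1098·x + 3456·x^2 + 3456·x^3)·Dx^3  (order 3).
h: a_k = 6, 6, -41/2, 27/4, 833/96, 1701/64, -819977/11520, 72171/512, -878232127/2580480, …
ICs: h(0) = 6, h′(0) = 6, h′′(0) = -41.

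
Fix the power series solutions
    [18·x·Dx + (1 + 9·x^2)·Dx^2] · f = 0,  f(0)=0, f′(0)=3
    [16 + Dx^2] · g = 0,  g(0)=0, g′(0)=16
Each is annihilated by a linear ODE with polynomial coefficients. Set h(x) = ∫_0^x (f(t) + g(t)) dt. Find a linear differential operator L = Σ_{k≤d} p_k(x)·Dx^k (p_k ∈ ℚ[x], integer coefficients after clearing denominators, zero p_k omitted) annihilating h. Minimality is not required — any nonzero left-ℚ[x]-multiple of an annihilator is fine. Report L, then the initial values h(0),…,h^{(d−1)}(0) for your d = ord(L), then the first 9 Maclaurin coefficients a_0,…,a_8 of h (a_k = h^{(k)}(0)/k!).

f: a_k = 0, 3, 0, -9, 0, 243/5, 0, -2187/7, 0, …
g: a_k = 0, 16, 0, -128/3, 0, 512/15, 0, -4096/315, 0, …
Weyl lclm of L_f,L_g ⇒ L₀ (ord ≤ 4).
h=∫₀ˣh₀: take L = L₀·Dx.
L = (-13248·x + 181440·x^3 + 186624·x^5)·Dx^2 + (-16 + 6048·x^2 + 66096·x^4 + 93312·x^6)·Dx^3 + (-828·x + 11340·x^3 + 11664·x^5)·Dx^4 + (-1 + 378·x^2 + 4131·x^4 + 5832·x^6)·Dx^5  (order 5).
h: a_k = 0, 0, 19/2, 0, -155/12, 0, 1241/90, 0, -102511/2520, …
ICs: h(0) = 0, h′(0) = 0, h′′(0) = 19, h′′′(0) = 0, h′′′′(0) = -310.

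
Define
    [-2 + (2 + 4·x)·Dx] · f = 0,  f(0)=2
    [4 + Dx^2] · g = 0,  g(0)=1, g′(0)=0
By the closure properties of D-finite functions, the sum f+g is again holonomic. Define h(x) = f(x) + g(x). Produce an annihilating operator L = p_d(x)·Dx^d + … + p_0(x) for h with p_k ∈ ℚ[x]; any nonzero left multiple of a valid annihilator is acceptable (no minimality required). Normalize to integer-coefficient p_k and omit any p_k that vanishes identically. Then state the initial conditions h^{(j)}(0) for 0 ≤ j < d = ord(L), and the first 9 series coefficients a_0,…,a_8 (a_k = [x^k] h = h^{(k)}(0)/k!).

L = (-28 - 64·x - 64·x^2) + (12 + 88·x + 192·x^2 + 128·x^3)·Dx + (-7 - 16·x - 16·x^2)·Dx^2 + (3 + 22·x + 48·x^2 + 32·x^3)·Dx^3  (order 3).
h: a_k = 3, 2, -3, 1, -7/12, 7/4, -977/360, 33/8, -135007/20160, …
ICs: h(0) = 3, h′(0) = 2, h′′(0) = -6.

f: a_k = 2, 2, -1, 1, -5/4, 7/4, -21/8, 33/8, -429/64, …
g: a_k = 1, 0, -2, 0, 2/3, 0, -4/45, 0, 2/315, …
h₀=f+g: left-lcm gives L₀, ord ≤ 3.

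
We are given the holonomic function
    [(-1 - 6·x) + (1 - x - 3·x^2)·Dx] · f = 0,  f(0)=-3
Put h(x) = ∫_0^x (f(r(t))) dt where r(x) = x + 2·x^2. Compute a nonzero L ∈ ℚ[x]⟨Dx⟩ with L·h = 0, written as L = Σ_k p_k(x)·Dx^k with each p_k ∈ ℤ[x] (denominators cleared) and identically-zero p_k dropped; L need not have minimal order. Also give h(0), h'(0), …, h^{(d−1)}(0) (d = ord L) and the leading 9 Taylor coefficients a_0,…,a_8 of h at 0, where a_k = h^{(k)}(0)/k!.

L = (1 + 10·x + 36·x^2 + 48·x^3)·Dx + (-1 + x + 5·x^2 + 12·x^3 + 12·x^4)·Dx^2  (order 2).
h: a_k = 0, -3, -3/2, -6, -69/4, -231/5, -138, -3027/7, -10767/8, …
ICs: h(0) = 0, h′(0) = -3.

f: a_k = -3, -3, -12, -21, -57, -120, -291, -651, -1524, …
Change of var in L_f (x↦r) gives L₀.
h=∫₀ˣh₀: take L = L₀·Dx.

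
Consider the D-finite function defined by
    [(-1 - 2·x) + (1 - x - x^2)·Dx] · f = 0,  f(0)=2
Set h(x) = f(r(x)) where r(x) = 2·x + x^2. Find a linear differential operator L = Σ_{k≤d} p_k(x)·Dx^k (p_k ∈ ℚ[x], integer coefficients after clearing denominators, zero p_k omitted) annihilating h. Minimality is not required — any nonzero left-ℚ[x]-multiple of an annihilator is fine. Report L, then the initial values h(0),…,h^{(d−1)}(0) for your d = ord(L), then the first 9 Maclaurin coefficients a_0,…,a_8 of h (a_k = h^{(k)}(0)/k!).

L = (2 + 10·x + 12·x^2 + 4·x^3) + (-1 + 2·x + 5·x^2 + 4·x^3 + x^4)·Dx  (order 1).
h: a_k = 2, 4, 18, 64, 236, 868, 3190, 11728, 43114, …
ICs: h(0) = 2.

f: a_k = 2, 2, 4, 6, 10, 16, 26, 42, 68, …
h₀=f(r): pull back L_f along r ⇒ L₀.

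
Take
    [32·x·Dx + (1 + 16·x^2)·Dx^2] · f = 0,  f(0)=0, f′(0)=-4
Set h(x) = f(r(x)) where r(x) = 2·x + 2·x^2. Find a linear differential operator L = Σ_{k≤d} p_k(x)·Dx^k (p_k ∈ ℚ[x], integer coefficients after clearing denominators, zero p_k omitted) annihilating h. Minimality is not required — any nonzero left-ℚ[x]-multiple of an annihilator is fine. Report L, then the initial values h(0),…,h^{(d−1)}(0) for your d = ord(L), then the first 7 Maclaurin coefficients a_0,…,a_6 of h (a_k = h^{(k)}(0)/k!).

f: a_k = 0, -4, 0, 64/3, 0, -1024/5, 0, …
Substitute x→r, Dx→(1/r')Dx; clear ⇒ L₀.
L = (-2 + 128·x + 512·x^2 + 768·x^3 + 384·x^4)·Dx + (1 + 2·x + 64·x^2 + 256·x^3 + 320·x^4 + 128·x^5)·Dx^2  (order 2).
h: a_k = 0, -8, -8, 512/3, 512, -30208/5, -97792/3, …
ICs: h(0) = 0, h′(0) = -8.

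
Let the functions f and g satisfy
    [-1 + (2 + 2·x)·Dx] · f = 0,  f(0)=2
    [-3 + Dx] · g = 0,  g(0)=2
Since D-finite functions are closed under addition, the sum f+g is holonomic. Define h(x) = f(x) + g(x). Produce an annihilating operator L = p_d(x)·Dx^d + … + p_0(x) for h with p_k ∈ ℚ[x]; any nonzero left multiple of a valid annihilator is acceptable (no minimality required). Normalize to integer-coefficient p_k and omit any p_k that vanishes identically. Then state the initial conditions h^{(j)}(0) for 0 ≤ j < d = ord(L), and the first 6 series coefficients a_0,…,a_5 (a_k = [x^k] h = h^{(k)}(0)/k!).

f: a_k = 2, 1, -1/4, 1/8, -5/64, 7/128, …
g: a_k = 2, 6, 9, 9, 27/4, 81/20, …
Sum ⇒ L₀ = lclm(L_f,L_g) in ℚ(x)⟨Dx⟩.
L = (21 + 18·x) + (-37 - 72·x - 36·x^2)·Dx + (10 + 22·x + 12·x^2)·Dx^2  (order 2).
h: a_k = 4, 7, 35/4, 73/8, 427/64, 2627/640, …
ICs: h(0) = 4, h′(0) = 7.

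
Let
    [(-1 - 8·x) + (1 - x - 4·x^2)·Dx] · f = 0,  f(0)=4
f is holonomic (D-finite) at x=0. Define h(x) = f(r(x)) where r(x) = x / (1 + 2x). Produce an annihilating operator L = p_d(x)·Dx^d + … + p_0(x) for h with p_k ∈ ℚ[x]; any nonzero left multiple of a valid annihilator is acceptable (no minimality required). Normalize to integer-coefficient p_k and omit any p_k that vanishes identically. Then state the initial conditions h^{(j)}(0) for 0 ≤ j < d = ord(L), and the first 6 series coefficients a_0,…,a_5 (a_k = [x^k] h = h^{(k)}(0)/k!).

f: a_k = 4, 4, 20, 36, 116, 260, …
f∘r: x↦r, Dx↦Dx/r' in L_f ⇒ L₀.
L = (1 + 10·x) + (-1 - 5·x - 4·x^2 + 4·x^3)·Dx  (order 1).
h: a_k = 4, 4, 12, -28, 108, -380, …
ICs: h(0) = 4.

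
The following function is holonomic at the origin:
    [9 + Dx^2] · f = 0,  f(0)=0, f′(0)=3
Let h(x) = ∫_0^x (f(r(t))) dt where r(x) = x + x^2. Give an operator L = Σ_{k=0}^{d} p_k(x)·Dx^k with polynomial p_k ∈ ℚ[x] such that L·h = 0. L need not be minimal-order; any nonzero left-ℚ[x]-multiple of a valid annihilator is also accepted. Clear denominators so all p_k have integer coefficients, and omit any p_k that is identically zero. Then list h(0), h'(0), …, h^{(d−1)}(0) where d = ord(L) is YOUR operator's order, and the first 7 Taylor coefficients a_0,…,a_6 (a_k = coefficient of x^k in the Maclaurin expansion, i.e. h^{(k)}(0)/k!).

L = (9 + 54·x + 108·x^2 + 72·x^3)·Dx - 2·Dx^2 + (1 + 2·x)·Dx^3  (order 3).
h: a_k = 0, 0, 3/2, 1, -9/8, -27/10, -153/80, …
ICs: h(0) = 0, h′(0) = 0, h′′(0) = 3.

f: a_k = 0, 3, 0, -9/2, 0, 81/40, 0, …
L₀ from L_f via x↦r, Dx↦r'^{-1}Dx.
∫: right-multiply L₀ by Dx.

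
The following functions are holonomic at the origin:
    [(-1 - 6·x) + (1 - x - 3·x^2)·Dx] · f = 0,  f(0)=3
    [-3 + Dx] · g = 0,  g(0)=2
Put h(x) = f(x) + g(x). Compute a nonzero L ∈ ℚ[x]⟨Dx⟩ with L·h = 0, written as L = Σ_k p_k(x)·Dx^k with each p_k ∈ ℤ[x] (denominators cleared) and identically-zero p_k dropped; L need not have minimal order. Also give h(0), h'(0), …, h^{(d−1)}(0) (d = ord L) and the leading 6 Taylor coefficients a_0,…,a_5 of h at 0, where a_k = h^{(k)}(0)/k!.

L = (-15 - 9·x - 243·x^2 - 162·x^3) + (-1 + 36·x + 99·x^2 - 54·x^3 - 81·x^4)·Dx + (2 - 11·x - 6·x^2 + 36·x^3 + 27·x^4)·Dx^2  (order 2).
h: a_k = 5, 9, 21, 30, 255/4, 2481/20, …
ICs: h(0) = 5, h′(0) = 9.

f: a_k = 3, 3, 12, 21, 57, 120, …
g: a_k = 2, 6, 9, 9, 27/4, 81/20, …
f+g: L₀ = lclm(L_f,L_g), ord ≤ 1+1.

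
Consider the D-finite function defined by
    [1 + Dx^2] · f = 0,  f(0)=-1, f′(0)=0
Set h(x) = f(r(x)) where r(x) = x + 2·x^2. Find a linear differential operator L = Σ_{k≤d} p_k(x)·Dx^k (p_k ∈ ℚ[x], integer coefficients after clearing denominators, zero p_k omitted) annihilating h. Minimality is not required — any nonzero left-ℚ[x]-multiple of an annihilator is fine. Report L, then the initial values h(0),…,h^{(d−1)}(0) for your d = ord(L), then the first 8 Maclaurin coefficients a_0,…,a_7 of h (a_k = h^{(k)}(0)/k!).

L = (1 + 12·x + 48·x^2 + 64·x^3) - 4·Dx + (1 + 4·x)·Dx^2  (order 2).
h: a_k = -1, 0, 1/2, 2, 47/24, -1/3, -719/720, -79/60, …
ICs: h(0) = -1, h′(0) = 0.

f: a_k = -1, 0, 1/2, 0, -1/24, 0, 1/720, 0, …
Change of var in L_f (x↦r) gives L₀.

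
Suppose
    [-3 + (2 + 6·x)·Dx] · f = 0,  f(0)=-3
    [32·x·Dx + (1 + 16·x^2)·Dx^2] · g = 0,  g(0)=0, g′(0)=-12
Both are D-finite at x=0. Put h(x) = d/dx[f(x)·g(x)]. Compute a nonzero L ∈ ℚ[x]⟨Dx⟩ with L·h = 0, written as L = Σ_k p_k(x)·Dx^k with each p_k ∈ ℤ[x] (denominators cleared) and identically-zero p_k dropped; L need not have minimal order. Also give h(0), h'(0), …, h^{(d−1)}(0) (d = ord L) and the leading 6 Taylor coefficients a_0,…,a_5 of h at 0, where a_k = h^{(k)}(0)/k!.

L = (303 + 5760·x - 7200·x^2 - 55296·x^3 - 20736·x^4) + (364 + 3780·x + 4992·x^2 - 64512·x^3 - 193536·x^4 - 82944·x^5)·Dx + (36 - 40·x - 828·x^2 - 4096·x^3 - 24192·x^4 - 55296·x^5 - 27648·x^6)·Dx^2  (order 2).
h: a_k = 36, 108, -1395/2, -909, 311247/32, 2572803/160, …
ICs: h(0) = 36, h′(0) = 108.

f: a_k = -3, -9/2, 27/8, -81/16, 1215/128, -5103/256, …
g: a_k = 0, -12, 0, 64, 0, -3072/5, …
f·g: L₀ = L_f ⊗_s L_g, ord ≤ 1·2.
Differentiate: ansatz ord ≤ ord L₀ ⇒ L.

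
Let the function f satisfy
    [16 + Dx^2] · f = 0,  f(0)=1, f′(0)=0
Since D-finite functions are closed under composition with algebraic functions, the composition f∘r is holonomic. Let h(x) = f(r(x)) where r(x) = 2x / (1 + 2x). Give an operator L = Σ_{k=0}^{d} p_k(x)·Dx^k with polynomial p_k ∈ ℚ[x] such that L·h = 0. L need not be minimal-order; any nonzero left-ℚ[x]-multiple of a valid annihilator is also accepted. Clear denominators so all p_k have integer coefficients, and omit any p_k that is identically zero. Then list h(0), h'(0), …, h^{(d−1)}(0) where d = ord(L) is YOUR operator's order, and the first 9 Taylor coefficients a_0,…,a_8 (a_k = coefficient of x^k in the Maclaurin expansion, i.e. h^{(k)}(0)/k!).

L = 64 + (4 + 24·x + 48·x^2 + 32·x^3)·Dx + (1 + 8·x + 24·x^2 + 32·x^3 + 16·x^4)·Dx^2  (order 2).
h: a_k = 1, 0, -32, 128, -640/3, -1024/3, 175616/45, -83968/5, 3217408/63, …
ICs: h(0) = 1, h′(0) = 0.

f: a_k = 1, 0, -8, 0, 32/3, 0, -256/45, 0, 512/315, …
Substitute x→r, Dx→(1/r')Dx; clear ⇒ L₀.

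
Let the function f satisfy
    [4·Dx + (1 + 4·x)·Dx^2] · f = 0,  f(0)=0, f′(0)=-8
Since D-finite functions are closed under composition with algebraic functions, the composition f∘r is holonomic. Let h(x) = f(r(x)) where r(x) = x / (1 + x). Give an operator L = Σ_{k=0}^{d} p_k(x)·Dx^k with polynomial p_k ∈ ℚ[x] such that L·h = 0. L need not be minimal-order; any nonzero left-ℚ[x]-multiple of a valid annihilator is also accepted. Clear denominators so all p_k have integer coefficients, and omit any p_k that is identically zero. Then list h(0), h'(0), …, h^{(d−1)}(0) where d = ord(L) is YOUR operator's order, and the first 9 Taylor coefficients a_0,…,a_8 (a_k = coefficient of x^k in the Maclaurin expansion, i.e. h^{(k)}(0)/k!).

L = (6 + 10·x)·Dx + (1 + 6·x + 5·x^2)·Dx^2  (order 2).
h: a_k = 0, -8, 24, -248/3, 312, -6248/5, 5208, -156248/7, 97656, …
ICs: h(0) = 0, h′(0) = -8.

f: a_k = 0, -8, 16, -128/3, 128, -2048/5, 4096/3, -32768/7, 16384, …
L₀ from L_f via x↦r, Dx↦r'^{-1}Dx.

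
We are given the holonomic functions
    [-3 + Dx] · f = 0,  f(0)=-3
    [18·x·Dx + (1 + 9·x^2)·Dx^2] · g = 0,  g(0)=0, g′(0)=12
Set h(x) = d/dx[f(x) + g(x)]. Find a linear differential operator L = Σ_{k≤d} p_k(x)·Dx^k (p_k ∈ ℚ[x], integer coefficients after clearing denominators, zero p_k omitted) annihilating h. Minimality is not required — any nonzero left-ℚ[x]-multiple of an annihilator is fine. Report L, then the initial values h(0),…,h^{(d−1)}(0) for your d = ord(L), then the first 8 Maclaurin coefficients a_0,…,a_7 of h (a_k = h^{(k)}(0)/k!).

f: a_k = -3, -9, -27/2, -27/2, -81/8, -243/40, -243/80, -729/560, …
g: a_k = 0, 12, 0, -36, 0, 972/5, 0, -8748/7, …
Weyl lclm of L_f,L_g ⇒ L₀ (ord ≤ 3).
Derive L from L₀ (diff closure).
L = (18 - 108·x - 162·x^2) + (-9 + 27·x + 27·x^2 - 81·x^3)·Dx + (1 + 3·x + 9·x^2 + 27·x^3)·Dx^2  (order 2).
h: a_k = 3, -27, -297/2, -81/2, 7533/8, -729/40, -700569/80, -2187/560, …
ICs: h(0) = 3, h′(0) = -27.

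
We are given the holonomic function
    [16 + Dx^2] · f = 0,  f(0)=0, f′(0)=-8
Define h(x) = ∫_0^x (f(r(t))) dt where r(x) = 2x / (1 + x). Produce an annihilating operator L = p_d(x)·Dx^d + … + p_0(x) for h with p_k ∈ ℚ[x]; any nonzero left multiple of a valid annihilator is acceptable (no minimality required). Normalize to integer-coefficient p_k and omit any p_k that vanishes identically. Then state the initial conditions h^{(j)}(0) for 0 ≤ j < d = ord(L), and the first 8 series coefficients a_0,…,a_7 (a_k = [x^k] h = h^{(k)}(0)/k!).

f: a_k = 0, -8, 0, 64/3, 0, -256/15, 0, 2048/315, …
Change of var in L_f (x↦r) gives L₀.
Integrate: L := L₀·Dx.
L = 64·Dx + (2 + 6·x + 6·x^2 + 2·x^3)·Dx^2 + (1 + 4·x + 6·x^2 + 4·x^3 + x^4)·Dx^3  (order 3).
h: a_k = 0, 0, -8, 16/3, 116/3, -496/5, 3464/45, 1040/7, …
ICs: h(0) = 0, h′(0) = 0, h′′(0) = -16.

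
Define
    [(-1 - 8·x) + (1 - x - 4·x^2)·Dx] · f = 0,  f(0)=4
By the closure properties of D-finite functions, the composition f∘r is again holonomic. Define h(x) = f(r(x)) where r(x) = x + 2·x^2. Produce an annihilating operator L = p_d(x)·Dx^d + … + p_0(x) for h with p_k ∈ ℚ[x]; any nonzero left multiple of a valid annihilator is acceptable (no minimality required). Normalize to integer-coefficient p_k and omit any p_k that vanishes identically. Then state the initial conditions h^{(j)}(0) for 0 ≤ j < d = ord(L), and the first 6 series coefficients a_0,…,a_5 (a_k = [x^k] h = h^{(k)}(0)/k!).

f: a_k = 4, 4, 20, 36, 116, 260, …
Substitute x→r, Dx→(1/r')Dx; clear ⇒ L₀.
L = (1 + 12·x + 48·x^2 + 64·x^3) + (-1 + x + 6·x^2 + 16·x^3 + 16·x^4)·Dx  (order 1).
h: a_k = 4, 4, 28, 116, 412, 1620, …
ICs: h(0) = 4.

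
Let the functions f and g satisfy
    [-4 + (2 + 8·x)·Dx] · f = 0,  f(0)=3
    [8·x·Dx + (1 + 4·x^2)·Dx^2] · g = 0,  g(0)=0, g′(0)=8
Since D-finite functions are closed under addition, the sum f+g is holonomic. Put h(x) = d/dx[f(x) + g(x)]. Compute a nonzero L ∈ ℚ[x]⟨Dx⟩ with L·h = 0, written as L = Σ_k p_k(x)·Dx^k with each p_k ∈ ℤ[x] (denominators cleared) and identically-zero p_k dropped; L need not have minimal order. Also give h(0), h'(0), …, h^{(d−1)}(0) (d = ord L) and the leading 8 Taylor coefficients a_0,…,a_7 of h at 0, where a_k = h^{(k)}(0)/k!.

L = (-8 - 80·x + 96·x^2 + 192·x^3) + (-10 - 32·x - 64·x^2 + 384·x^3 + 672·x^4)·Dx + (-1 + 24·x^2 + 48·x^3 + 112·x^4 + 192·x^5)·Dx^2  (order 2).
h: a_k = 14, -12, 4, -120, 548, -1512, 5032, -20592, …
ICs: h(0) = 14, h′(0) = -12.

f: a_k = 3, 6, -6, 12, -30, 84, -252, 792, …
g: a_k = 0, 8, 0, -32/3, 0, 128/5, 0, -512/7, …
L₀ := lclm(L_f,L_g); ord L₀ ≤ 1+2.
h=h₀': d/dx-closure on L₀ ⇒ L.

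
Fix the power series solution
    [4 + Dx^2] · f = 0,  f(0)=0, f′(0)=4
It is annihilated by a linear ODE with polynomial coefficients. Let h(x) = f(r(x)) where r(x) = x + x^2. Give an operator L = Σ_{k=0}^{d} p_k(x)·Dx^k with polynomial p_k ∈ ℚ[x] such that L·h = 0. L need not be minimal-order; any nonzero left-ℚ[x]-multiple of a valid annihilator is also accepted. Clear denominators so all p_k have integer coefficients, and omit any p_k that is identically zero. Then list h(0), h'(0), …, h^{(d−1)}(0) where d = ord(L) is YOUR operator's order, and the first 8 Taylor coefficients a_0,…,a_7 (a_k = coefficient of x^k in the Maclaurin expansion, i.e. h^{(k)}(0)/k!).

L = (4 + 24·x + 48·x^2 + 32·x^3) - 2·Dx + (1 + 2·x)·Dx^2  (order 2).
h: a_k = 0, 4, 4, -8/3, -8, -112/15, 0, 1664/315, …
ICs: h(0) = 0, h′(0) = 4.

f: a_k = 0, 4, 0, -8/3, 0, 8/15, 0, -16/315, …
L₀ from L_f via x↦r, Dx↦r'^{-1}Dx.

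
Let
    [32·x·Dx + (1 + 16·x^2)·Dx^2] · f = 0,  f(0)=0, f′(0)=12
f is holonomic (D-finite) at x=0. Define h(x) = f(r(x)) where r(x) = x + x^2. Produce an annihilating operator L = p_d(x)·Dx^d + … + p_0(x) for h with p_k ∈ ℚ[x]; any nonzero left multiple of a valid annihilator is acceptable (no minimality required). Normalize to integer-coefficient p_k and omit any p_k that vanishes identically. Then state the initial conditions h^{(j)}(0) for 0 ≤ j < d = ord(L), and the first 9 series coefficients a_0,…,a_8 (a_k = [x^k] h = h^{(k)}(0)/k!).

L = (-2 + 32·x + 128·x^2 + 192·x^3 + 96·x^4)·Dx + (1 + 2·x + 16·x^2 + 64·x^3 + 80·x^4 + 32·x^5)·Dx^2  (order 2).
h: a_k = 0, 12, 12, -64, -192, 2112/5, 3008, -6144/7, -43008, …
ICs: h(0) = 0, h′(0) = 12.

f: a_k = 0, 12, 0, -64, 0, 3072/5, 0, -49152/7, 0, …
h₀=f(r): pull back L_f along r ⇒ L₀.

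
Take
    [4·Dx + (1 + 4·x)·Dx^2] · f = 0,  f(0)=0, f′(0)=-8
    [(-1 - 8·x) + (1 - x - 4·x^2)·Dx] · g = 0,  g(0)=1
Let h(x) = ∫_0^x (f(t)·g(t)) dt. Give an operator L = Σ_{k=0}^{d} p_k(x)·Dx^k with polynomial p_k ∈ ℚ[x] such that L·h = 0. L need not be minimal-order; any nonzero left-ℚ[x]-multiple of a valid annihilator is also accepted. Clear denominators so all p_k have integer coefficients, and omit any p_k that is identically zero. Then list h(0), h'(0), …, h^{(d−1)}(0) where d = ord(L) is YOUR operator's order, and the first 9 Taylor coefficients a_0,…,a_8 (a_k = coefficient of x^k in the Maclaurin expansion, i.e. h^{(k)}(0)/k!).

f: a_k = 0, -8, 16, -128/3, 128, -2048/5, 4096/3, -32768/7, 16384, …
g: a_k = 1, 1, 5, 9, 29, 65, 181, 441, 1165, …
L₀ := L_f ⊗_s L_g (sym. prod.), ord ≤ 2.
Integrate: L := L₀·Dx.
L = (12 + 64·x)·Dx + (-2 + 28·x + 80·x^2)·Dx^2 + (-1 - 3·x + 8·x^2 + 16·x^3)·Dx^3  (order 3).
h: a_k = 0, 0, -4, 8/3, -50/3, 56/3, -4372/45, 17336/105, -5125/7, …
ICs: h(0) = 0, h′(0) = 0, h′′(0) = -8.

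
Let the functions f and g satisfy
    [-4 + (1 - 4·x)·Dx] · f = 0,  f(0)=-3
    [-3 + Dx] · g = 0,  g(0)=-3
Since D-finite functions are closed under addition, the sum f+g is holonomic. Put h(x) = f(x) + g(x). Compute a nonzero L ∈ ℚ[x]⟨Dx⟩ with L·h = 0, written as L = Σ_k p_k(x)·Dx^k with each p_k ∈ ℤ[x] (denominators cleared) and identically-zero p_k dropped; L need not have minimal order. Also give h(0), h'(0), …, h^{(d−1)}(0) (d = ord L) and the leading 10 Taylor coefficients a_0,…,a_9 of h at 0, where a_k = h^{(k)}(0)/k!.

f: a_k = -3, -12, -48, -192, -768, -3072, -12288, -49152, -196608, -786432, …
g: a_k = -3, -9, -27/2, -27/2, -81/8, -243/40, -243/80, -729/560, -2187/4480, -729/4480, …
Weyl lclm of L_f,L_g ⇒ L₀ (ord ≤ 2).
L = (-60 - 144·x) + (23 + 72·x - 144·x^2)·Dx + (-1 - 8·x + 48·x^2)·Dx^2  (order 2).
h: a_k = -6, -21, -123/2, -411/2, -6225/8, -123123/40, -983283/80, -27525849/560, -880806027/4480, -3523216089/4480, …
ICs: h(0) = -6, h′(0) = -21.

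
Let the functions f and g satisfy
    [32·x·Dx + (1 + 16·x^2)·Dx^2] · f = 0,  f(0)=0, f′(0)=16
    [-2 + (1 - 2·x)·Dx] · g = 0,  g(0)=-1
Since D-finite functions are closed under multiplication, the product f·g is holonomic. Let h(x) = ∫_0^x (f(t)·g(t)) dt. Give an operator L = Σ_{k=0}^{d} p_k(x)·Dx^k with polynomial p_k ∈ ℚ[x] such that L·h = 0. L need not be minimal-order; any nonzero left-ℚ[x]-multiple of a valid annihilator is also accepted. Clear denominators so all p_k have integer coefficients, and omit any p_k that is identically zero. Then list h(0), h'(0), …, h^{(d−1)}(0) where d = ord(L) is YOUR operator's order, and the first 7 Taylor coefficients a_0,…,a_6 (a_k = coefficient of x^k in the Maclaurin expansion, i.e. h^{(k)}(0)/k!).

f: a_k = 0, 16, 0, -256/3, 0, 4096/5, 0, …
g: a_k = -1, -2, -4, -8, -16, -32, -64, …
Sym-product of L_f,L_g gives L₀ (≤ ord 2).
h=∫h₀ ⇒ L = L₀·Dx.
L = 64·x·Dx + (4 - 32·x + 128·x^2)·Dx^2 + (-1 + 2·x - 16·x^2 + 32·x^3)·Dx^3  (order 3).
h: a_k = 0, 0, -8, -32/3, 16/3, 128/15, -5504/45, …
ICs: h(0) = 0, h′(0) = 0, h′′(0) = -16.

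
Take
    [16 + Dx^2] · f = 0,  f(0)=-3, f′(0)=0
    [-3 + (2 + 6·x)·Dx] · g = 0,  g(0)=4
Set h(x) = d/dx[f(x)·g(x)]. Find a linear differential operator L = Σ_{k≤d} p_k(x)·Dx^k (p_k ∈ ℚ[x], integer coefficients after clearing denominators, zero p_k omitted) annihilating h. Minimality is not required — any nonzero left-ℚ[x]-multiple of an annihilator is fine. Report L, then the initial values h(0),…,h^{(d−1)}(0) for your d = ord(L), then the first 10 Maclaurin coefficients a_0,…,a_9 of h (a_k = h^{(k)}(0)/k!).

L = (9613 + 83712·x + 273024·x^2 + 442368·x^3 + 331776·x^4) + (-444 - 5940·x - 20736·x^2 - 20736·x^3)·Dx + (364 + 3720·x + 14796·x^2 + 27648·x^3 + 20736·x^4)·Dx^2  (order 2).
h: a_k = -18, 219, 1485/4, -6337/8, -35115/64, 337609/640, 1817053/2560, -82369729/107520, 214448463/573440, 2125409647/4423680, …
ICs: h(0) = -18, h′(0) = 219.

f: a_k = -3, 0, 24, 0, -32, 0, 256/15, 0, -512/105, 0, …
g: a_k = 4, 6, -9/2, 27/4, -405/32, 1701/64, -15309/256, 72171/512, -2814669/8192, 14073345/16384, …
h₀=f·g: eliminate ⇒ L₀, order ≤ 2·1.
h=h₀': d/dx-closure on L₀ ⇒ L.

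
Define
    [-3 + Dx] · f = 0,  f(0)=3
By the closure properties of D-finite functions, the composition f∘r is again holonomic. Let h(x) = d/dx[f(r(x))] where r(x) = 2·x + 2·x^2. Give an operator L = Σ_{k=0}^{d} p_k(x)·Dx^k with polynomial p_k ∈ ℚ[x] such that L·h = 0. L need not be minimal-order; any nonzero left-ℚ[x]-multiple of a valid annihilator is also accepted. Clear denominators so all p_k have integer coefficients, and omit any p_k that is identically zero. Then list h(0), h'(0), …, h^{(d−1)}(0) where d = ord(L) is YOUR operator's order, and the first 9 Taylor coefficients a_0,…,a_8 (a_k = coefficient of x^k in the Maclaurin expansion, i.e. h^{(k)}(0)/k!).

f: a_k = 3, 9, 27/2, 27/2, 81/8, 243/40, 243/80, 729/560, 2187/4480, …
Substitute x→r, Dx→(1/r')Dx; clear ⇒ L₀.
Derive L from L₀ (diff closure).
L = (8 + 24·x + 24·x^2) + (-1 - 2·x)·Dx  (order 1).
h: a_k = 18, 144, 648, 2160, 5832, 67392/5, 137376/5, 1767744/35, 594864/7, …
ICs: h(0) = 18.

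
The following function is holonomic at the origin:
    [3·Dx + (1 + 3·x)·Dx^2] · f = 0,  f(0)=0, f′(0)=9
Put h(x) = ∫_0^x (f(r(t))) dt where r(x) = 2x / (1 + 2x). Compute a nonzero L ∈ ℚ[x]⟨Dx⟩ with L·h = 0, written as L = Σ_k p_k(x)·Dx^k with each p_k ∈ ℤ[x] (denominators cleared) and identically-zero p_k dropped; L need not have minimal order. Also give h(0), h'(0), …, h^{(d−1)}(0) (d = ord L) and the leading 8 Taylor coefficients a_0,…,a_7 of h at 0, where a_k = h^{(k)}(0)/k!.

L = (10 + 32·x)·Dx^2 + (1 + 10·x + 16·x^2)·Dx^3  (order 3).
h: a_k = 0, 0, 9, -30, 126, -612, 16368/5, -18720, …
ICs: h(0) = 0, h′(0) = 0, h′′(0) = 18.

f: a_k = 0, 9, -27/2, 27, -243/4, 729/5, -729/2, 6561/7, …
h₀=f(r): pull back L_f along r ⇒ L₀.
∫: right-multiply L₀ by Dx.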